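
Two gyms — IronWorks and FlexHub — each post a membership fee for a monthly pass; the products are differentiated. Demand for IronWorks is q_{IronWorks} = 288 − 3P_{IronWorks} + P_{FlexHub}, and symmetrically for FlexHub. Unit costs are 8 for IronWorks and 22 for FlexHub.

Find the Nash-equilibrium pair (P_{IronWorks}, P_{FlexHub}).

63.6, 69.6

IronWorks's profit: π = (P_{IronWorks} − 8)(288 − 3P_{IronWorks} + P_{FlexHub}).
∂π/∂P_{IronWorks} = 312 − 6P_{IronWorks} + P_{FlexHub} = 0 ⇒ P_{IronWorks} = 52 + (1/6)P_{FlexHub}.
Similarly P_{FlexHub} = 59 + (1/6)P_{IronWorks}.
Plugging P_{FlexHub} into IronWorks's best response: P_{IronWorks} = 52 + (1/6)(59 + (1/6)P_{IronWorks}) ⇒ (35/36)P_{IronWorks} = 371/6, so P_{IronWorks} = 63.6.
Then P_{FlexHub} = 59 + (1/6)·63.6 = 69.6.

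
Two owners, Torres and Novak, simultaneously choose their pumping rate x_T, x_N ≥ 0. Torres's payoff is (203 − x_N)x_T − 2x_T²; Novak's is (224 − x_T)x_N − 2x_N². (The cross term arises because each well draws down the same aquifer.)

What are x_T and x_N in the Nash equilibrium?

Expanding Torres's payoff: 203x_T − x_Nx_T − 2x_T².
∂π/∂x_T = 203 − x_N − 4x_T = 0, so x_T = 50.75 − 0.25x_N.
Likewise for Novak: x_N = 56 − 0.25x_T.
Plugging x_N into Torres's best response: x_T = 50.75 − 0.25(56 − 0.25x_T) ⇒ 0.9375x_T = 36.75, so x_T = 39.2.
Then x_N = 56 − 0.25·39.2 = 46.2.

39.2, 46.2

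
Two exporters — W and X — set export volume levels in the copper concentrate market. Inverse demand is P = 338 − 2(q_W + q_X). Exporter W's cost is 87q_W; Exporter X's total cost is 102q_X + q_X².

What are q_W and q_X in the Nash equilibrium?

Exporter W's profit: π = q_W(338 − 2(q_W + q_X)) − 87q_W.
∂π/∂q_W = 251 − 4q_W − 2q_X = 0, so q_W = 62.75 − 0.5q_X.
For X: ∂π/∂q_X = 236 − 6q_X − 2q_W = 0 ⇒ q_X = 118/3 − (1/3)q_W.
Solving the two reaction functions simultaneously: (1 − (−0.5)(−1/3))q_W = 62.75 − 0.5·(118/3), so (5/6)q_W = 517/12 and q_W = 51.7.
Then q_X = 118/3 − (1/3)·51.7 = 22.1.

51.7, 22.1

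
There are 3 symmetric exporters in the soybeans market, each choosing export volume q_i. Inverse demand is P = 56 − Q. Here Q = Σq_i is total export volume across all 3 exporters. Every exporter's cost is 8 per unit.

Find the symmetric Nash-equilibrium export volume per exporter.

12

A representative exporter's profit is π_i = q_i(56 − Q) − 8q_i, with Q = q_i + Σ_{j≠i} q_j.
First-order condition: 48 − 2q_i − Σ_{j≠i} q_j = 0.
Imposing symmetry (q_j = q for all j) turns Σ_{j≠i} q_j into 2q, so 48 = 4q and q = 12.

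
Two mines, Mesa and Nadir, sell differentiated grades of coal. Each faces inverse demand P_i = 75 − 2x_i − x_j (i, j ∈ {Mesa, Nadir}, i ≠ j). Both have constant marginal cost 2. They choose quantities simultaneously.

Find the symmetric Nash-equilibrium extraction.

14.6

Mine Mesa's profit: π = x_{Mesa}(75 − 2x_{Mesa} − x_{Nadir}) − 2x_{Mesa}.
∂π/∂x_{Mesa} = 73 − 4x_{Mesa} − x_{Nadir} = 0 ⇒ x_{Mesa} = 18.25 − 0.25x_{Nadir}.
By symmetry x_{Nadir} = x_{Mesa}; substituting into the reaction function, 1.25x_{Mesa} = 18.25 and x_{Mesa} = 14.6.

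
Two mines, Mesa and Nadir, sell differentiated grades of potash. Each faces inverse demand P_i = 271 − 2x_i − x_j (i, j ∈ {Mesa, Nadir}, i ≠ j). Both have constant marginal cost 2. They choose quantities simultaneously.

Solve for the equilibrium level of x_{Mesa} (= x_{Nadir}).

Mine Mesa's profit: π = x_{Mesa}(271 − 2x_{Mesa} − x_{Nadir}) − 2x_{Mesa}.
∂π/∂x_{Mesa} = 269 − 4x_{Mesa} − x_{Nadir} = 0 ⇒ x_{Mesa} = 67.25 − 0.25x_{Nadir}.
By symmetry x_{Nadir} = x_{Mesa}; substituting into the reaction function, 1.25x_{Mesa} = 67.25 and x_{Mesa} = 53.8.

53.8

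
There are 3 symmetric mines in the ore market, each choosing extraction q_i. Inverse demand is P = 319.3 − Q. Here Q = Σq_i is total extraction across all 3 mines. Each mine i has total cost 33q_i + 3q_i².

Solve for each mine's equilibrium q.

A representative mine's profit is π_i = q_i(319.3 − Q) − 33q_i − 3q_i², with Q = q_i + Σ_{j≠i} q_j.
First-order condition: 286.3 − 8q_i − Σ_{j≠i} q_j = 0.
In a symmetric equilibrium every mine chooses the same q, so Σ_{j≠i} q_j = 2q. The condition becomes 286.3 − 10q = 0, giving q = 286.3/10 = 28.63.

28.63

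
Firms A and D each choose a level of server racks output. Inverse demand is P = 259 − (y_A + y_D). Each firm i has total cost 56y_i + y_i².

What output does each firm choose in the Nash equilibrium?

40.6

Firm A's profit: π = y_A(259 − (y_A + y_D)) − 56y_A − y_A².
∂π/∂y_A = 203 − 4y_A − y_D = 0, so y_A = 50.75 − 0.25y_D.
The game is symmetric, so in equilibrium y_D = y_A: the reaction function gives 1.25y_A = 50.75, hence y_A = 40.6.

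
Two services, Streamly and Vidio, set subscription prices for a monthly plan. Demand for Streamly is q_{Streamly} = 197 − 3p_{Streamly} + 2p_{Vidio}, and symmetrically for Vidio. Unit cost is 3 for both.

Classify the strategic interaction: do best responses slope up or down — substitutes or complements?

Streamly's profit: π = (p_{Streamly} − 3)(197 − 3p_{Streamly} + 2p_{Vidio}).
∂π/∂p_{Streamly} = 206 − 6p_{Streamly} + 2p_{Vidio} = 0 ⇒ p_{Streamly} = 103/3 + (1/3)p_{Vidio}.
The best-response slope dp_{Streamly}/dp_{Vidio} = 1/3 > 0: the reaction function is upward-sloping, so the choices are strategic complements.

strategic complements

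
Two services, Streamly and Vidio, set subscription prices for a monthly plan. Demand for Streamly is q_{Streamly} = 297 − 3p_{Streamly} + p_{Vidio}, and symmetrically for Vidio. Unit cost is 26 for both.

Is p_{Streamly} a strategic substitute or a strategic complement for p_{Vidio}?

Streamly's profit: π = (p_{Streamly} − 26)(297 − 3p_{Streamly} + p_{Vidio}).
∂π/∂p_{Streamly} = 375 − 6p_{Streamly} + p_{Vidio} = 0 ⇒ p_{Streamly} = 62.5 + (1/6)p_{Vidio}.
The best-response slope dp_{Streamly}/dp_{Vidio} = 1/6 > 0: the reaction function is upward-sloping, so the choices are strategic complements.

strategic complements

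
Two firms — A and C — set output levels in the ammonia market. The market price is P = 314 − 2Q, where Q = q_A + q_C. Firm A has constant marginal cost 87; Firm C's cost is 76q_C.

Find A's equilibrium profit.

2592

Firm A's profit: π = q_A(314 − 2(q_A + q_C)) − 87q_A.
∂π/∂q_A = 227 − 4q_A − 2q_C = 0, so q_A = 56.75 − 0.5q_C.
By the same steps for C: q_C = 59.5 − 0.5q_A.
Solving the two reaction functions simultaneously: (1 − (−0.5)(−0.5))q_A = 56.75 − 0.5·59.5, so 0.75q_A = 27 and q_A = 36.
Then q_C = 59.5 − 0.5·36 = 41.5.
Price P = 314 − 2·77.5 = 159.
A's profit: (159 − 87)·36 = 2592.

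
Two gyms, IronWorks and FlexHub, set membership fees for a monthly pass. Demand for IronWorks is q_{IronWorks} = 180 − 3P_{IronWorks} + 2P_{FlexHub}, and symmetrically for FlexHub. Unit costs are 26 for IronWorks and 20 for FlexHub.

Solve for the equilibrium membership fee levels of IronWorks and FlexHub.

63.375, 61.125

IronWorks's profit: π = (P_{IronWorks} − 26)(180 − 3P_{IronWorks} + 2P_{FlexHub}).
∂π/∂P_{IronWorks} = 258 − 6P_{IronWorks} + 2P_{FlexHub} = 0 ⇒ P_{IronWorks} = 43 + (1/3)P_{FlexHub}.
Similarly P_{FlexHub} = 40 + (1/3)P_{IronWorks}.
Substituting the second reaction function into the first: P_{IronWorks} = 43 + (1/3)(40 + (1/3)P_{IronWorks}), which gives (8/9)P_{IronWorks} = 169/3 ⇒ P_{IronWorks} = 63.375.
Then P_{FlexHub} = 40 + (1/3)·63.375 = 61.125.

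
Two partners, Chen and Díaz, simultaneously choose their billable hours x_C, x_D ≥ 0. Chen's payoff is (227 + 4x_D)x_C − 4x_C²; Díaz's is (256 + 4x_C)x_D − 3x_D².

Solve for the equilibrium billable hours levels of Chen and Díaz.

74.5625, 92.375

Expanding Chen's payoff: 227x_C + 4x_Dx_C − 4x_C².
∂π/∂x_C = 227 + 4x_D − 8x_C = 0, so x_C = 28.375 + 0.5x_D.
Likewise for Díaz: x_D = 128/3 + (2/3)x_C.
Solving the two reaction functions simultaneously: (1 − (0.5)(2/3))x_C = 28.375 + 0.5·(128/3), so (2/3)x_C = 1193/24 and x_C = 74.5625.
Then x_D = 128/3 + (2/3)·74.5625 = 92.375.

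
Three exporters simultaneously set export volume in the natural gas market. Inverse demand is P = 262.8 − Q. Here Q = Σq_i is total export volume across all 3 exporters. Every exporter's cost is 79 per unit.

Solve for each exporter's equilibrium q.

45.95

A representative exporter's profit is π_i = q_i(262.8 − Q) − 79q_i, with Q = q_i + Σ_{j≠i} q_j.
First-order condition: 183.8 − 2q_i − Σ_{j≠i} q_j = 0.
In a symmetric equilibrium every exporter chooses the same q, so Σ_{j≠i} q_j = 2q. The condition becomes 183.8 − 4q = 0, giving q = 183.8/4 = 45.95.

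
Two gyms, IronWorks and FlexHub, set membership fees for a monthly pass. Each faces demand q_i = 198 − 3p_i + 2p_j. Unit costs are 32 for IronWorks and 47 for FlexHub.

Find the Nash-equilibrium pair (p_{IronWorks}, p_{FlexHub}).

76.3125, 81.9375

IronWorks's profit: π = (p_{IronWorks} − 32)(198 − 3p_{IronWorks} + 2p_{FlexHub}).
∂π/∂p_{IronWorks} = 294 − 6p_{IronWorks} + 2p_{FlexHub} = 0 ⇒ p_{IronWorks} = 49 + (1/3)p_{FlexHub}.
Similarly p_{FlexHub} = 56.5 + (1/3)p_{IronWorks}.
Solving the two reaction functions simultaneously: (1 − (1/3)(1/3))p_{IronWorks} = 49 + (1/3)·56.5, so (8/9)p_{IronWorks} = 407/6 and p_{IronWorks} = 76.3125.
Then p_{FlexHub} = 56.5 + (1/3)·76.3125 = 81.9375.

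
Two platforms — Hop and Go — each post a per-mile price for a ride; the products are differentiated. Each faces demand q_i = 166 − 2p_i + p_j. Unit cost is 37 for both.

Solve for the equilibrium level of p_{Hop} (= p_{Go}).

Hop's profit: π = (p_{Hop} − 37)(166 − 2p_{Hop} + p_{Go}).
∂π/∂p_{Hop} = 240 − 4p_{Hop} + p_{Go} = 0 ⇒ p_{Hop} = 60 + 0.25p_{Go}.
By symmetry p_{Go} = p_{Hop}; substituting into the reaction function, 0.75p_{Hop} = 60 and p_{Hop} = 80.

80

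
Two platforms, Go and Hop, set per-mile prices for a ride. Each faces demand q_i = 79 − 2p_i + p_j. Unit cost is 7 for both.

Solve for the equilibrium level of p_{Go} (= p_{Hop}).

31

Go's profit: π = (p_{Go} − 7)(79 − 2p_{Go} + p_{Hop}).
∂π/∂p_{Go} = 93 − 4p_{Go} + p_{Hop} = 0 ⇒ p_{Go} = 23.25 + 0.25p_{Hop}.
Setting p_{Go} = p_{Hop} in the reaction function: p_{Go} = 23.25 + 0.25p_{Go}, so p_{Go} = 23.25 / 0.75 = 31.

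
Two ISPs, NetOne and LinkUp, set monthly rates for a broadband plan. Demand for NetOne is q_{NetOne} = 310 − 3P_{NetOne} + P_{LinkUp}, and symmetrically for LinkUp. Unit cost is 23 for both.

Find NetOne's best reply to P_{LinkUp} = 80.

76.5

NetOne's profit: π = (P_{NetOne} − 23)(310 − 3P_{NetOne} + P_{LinkUp}).
∂π/∂P_{NetOne} = 379 − 6P_{NetOne} + P_{LinkUp} = 0 ⇒ P_{NetOne} = 379/6 + (1/6)P_{LinkUp}.
At P_{LinkUp} = 80: P_{NetOne} = 379/6 + (1/6)·80 = 76.5.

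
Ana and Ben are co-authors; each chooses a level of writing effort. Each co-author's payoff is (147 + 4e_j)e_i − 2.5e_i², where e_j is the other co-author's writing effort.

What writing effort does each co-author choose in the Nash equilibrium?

147

Ana's payoff is (147 + 4e_B)e_A − 2.5e_A².
∂π/∂e_A = 147 + 4e_B − 5e_A = 0, so e_A = 29.4 + 0.8e_B.
By symmetry e_B = e_A; substituting into the reaction function, 0.2e_A = 29.4 and e_A = 147.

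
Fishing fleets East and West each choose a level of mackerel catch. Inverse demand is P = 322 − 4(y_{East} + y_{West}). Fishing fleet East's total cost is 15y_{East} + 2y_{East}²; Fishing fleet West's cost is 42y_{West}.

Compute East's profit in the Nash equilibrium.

1673.34

Fishing fleet East's profit: π = y_{East}(322 − 4(y_{East} + y_{West})) − 15y_{East} − 2y_{East}².
∂π/∂y_{East} = 307 − 12y_{East} − 4y_{West} = 0, so y_{East} = 307/12 − (1/3)y_{West}.
For West: ∂π/∂y_{West} = 280 − 8y_{West} − 4y_{East} = 0 ⇒ y_{West} = 35 − 0.5y_{East}.
Substituting the second reaction function into the first: y_{East} = 307/12 − (1/3)(35 − 0.5y_{East}), which gives (5/6)y_{East} = 167/12 ⇒ y_{East} = 16.7.
Then y_{West} = 35 − 0.5·16.7 = 26.65.
Price P = 322 − 4·43.35 = 148.6.
East's profit: (148.6 − 15)·16.7 − 2(16.7)² = 1673.34.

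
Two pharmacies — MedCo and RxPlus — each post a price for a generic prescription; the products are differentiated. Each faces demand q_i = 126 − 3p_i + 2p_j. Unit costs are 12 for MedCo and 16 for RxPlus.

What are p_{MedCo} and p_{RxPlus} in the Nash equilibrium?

MedCo's profit: π = (p_{MedCo} − 12)(126 − 3p_{MedCo} + 2p_{RxPlus}).
∂π/∂p_{MedCo} = 162 − 6p_{MedCo} + 2p_{RxPlus} = 0 ⇒ p_{MedCo} = 27 + (1/3)p_{RxPlus}.
Similarly p_{RxPlus} = 29 + (1/3)p_{MedCo}.
Solving the two reaction functions simultaneously: (1 − (1/3)(1/3))p_{MedCo} = 27 + (1/3)·29, so (8/9)p_{MedCo} = 110/3 and p_{MedCo} = 41.25.
Then p_{RxPlus} = 29 + (1/3)·41.25 = 42.75.

41.25, 42.75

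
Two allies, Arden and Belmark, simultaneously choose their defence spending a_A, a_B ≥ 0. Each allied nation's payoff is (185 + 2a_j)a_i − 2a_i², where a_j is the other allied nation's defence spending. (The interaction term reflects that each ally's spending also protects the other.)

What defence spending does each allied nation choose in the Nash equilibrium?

Arden's payoff is (185 + 2a_B)a_A − 2a_A².
∂π/∂a_A = 185 + 2a_B − 4a_A = 0, so a_A = 46.25 + 0.5a_B.
Setting a_A = a_B in the reaction function: a_A = 46.25 + 0.5a_A, so a_A = 46.25 / 0.5 = 92.5.

92.5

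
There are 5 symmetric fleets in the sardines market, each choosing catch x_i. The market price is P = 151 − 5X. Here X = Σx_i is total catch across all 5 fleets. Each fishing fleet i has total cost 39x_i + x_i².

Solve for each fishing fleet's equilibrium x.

3.5

A representative fishing fleet's profit is π_i = x_i(151 − 5X) − 39x_i − x_i², with X = x_i + Σ_{j≠i} x_j.
First-order condition: 112 − 12x_i − 5Σ_{j≠i} x_j = 0.
In a symmetric equilibrium every fishing fleet chooses the same x, so Σ_{j≠i} x_j = 4x. The condition becomes 112 − 32x = 0, giving x = 112/32 = 3.5.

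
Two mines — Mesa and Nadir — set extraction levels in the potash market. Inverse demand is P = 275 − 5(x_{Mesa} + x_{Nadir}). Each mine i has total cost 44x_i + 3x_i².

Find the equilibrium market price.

165

Mine Mesa's profit: π = x_{Mesa}(275 − 5(x_{Mesa} + x_{Nadir})) − 44x_{Mesa} − 3x_{Mesa}².
∂π/∂x_{Mesa} = 231 − 16x_{Mesa} − 5x_{Nadir} = 0, so x_{Mesa} = 14.4375 − 0.3125x_{Nadir}.
Setting x_{Mesa} = x_{Nadir} in the reaction function: x_{Mesa} = 14.4375 − 0.3125x_{Mesa}, so x_{Mesa} = 14.4375 / 1.3125 = 11.
Equilibrium price: P = 275 − 5·22 = 165.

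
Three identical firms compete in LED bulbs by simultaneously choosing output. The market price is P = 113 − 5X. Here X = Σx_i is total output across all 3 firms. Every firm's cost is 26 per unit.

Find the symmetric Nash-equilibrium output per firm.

4.35

A representative firm's profit is π_i = x_i(113 − 5X) − 26x_i, with X = x_i + Σ_{j≠i} x_j.
First-order condition: 87 − 10x_i − 5Σ_{j≠i} x_j = 0.
With identical firms, set every x_j = x: then 87 − 10x − 10x = 0, i.e. x = 87/20 = 4.35.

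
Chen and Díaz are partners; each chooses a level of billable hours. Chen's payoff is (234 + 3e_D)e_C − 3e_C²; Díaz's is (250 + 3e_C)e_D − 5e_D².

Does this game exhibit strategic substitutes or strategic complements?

Expanding Chen's payoff: 234e_C + 3e_De_C − 3e_C².
∂π/∂e_C = 234 + 3e_D − 6e_C = 0, so e_C = 39 + 0.5e_D.
The best-response slope de_C/de_D = 0.5 > 0: the reaction function is upward-sloping, so the choices are strategic complements.

strategic complements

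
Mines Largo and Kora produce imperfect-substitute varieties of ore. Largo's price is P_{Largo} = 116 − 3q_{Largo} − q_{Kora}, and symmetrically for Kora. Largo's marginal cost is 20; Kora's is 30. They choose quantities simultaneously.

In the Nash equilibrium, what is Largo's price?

Mine Largo's profit: π = q_{Largo}(116 − 3q_{Largo} − q_{Kora}) − 20q_{Largo}.
∂π/∂q_{Largo} = 96 − 6q_{Largo} − q_{Kora} = 0 ⇒ q_{Largo} = 16 − (1/6)q_{Kora}.
Similarly q_{Kora} = 43/3 − (1/6)q_{Largo}.
Substituting the second reaction function into the first: q_{Largo} = 16 − (1/6)(43/3 − (1/6)q_{Largo}), which gives (35/36)q_{Largo} = 245/18 ⇒ q_{Largo} = 14.
Then q_{Kora} = 43/3 − (1/6)·14 = 12.
P_{Largo} = 116 − 3·14 − 12 = 62.

62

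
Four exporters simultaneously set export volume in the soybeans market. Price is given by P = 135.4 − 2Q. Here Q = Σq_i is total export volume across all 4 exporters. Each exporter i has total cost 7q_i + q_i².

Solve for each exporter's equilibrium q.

A representative exporter's profit is π_i = q_i(135.4 − 2Q) − 7q_i − q_i², with Q = q_i + Σ_{j≠i} q_j.
First-order condition: 128.4 − 6q_i − 2Σ_{j≠i} q_j = 0.
Imposing symmetry (q_j = q for all j) turns Σ_{j≠i} q_j into 3q, so 128.4 = 12q and q = 10.7.

10.7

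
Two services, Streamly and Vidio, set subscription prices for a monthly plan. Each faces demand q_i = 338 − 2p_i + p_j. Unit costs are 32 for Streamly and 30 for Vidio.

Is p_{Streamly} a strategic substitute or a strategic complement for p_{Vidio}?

strategic complements

Streamly's profit: π = (p_{Streamly} − 32)(338 − 2p_{Streamly} + p_{Vidio}).
∂π/∂p_{Streamly} = 402 − 4p_{Streamly} + p_{Vidio} = 0 ⇒ p_{Streamly} = 100.5 + 0.25p_{Vidio}.
The best-response slope dp_{Streamly}/dp_{Vidio} = 0.25 > 0: the reaction function is upward-sloping, so the choices are strategic complements.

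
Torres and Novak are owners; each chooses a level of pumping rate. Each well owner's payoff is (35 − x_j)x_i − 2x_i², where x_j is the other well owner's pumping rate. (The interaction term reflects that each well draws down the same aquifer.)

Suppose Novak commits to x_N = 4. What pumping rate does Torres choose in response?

7.75

Torres's payoff is (35 − x_N)x_T − 2x_T².
∂π/∂x_T = 35 − x_N − 4x_T = 0, so x_T = 8.75 − 0.25x_N.
At x_N = 4: x_T = 8.75 − 0.25·4 = 7.75.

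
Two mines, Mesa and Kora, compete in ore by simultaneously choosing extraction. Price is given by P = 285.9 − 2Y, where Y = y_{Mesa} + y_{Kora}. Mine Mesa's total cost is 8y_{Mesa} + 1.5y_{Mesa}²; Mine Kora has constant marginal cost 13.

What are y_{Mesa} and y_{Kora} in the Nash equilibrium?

23.575, 56.4375

Mine Mesa's profit: π = y_{Mesa}(285.9 − 2(y_{Mesa} + y_{Kora})) − 8y_{Mesa} − 1.5y_{Mesa}².
∂π/∂y_{Mesa} = 277.9 − 7y_{Mesa} − 2y_{Kora} = 0, so y_{Mesa} = 39.7 − (2/7)y_{Kora}.
For Kora: ∂π/∂y_{Kora} = 272.9 − 4y_{Kora} − 2y_{Mesa} = 0 ⇒ y_{Kora} = 68.225 − 0.5y_{Mesa}.
Solving the two reaction functions simultaneously: (1 − (−2/7)(−0.5))y_{Mesa} = 39.7 − (2/7)·68.225, so (6/7)y_{Mesa} = 2829/140 and y_{Mesa} = 23.575.
Then y_{Kora} = 68.225 − 0.5·23.575 = 56.4375.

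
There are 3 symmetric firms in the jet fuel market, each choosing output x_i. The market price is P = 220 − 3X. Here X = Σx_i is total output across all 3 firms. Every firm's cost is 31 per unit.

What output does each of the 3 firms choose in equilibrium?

15.75

A representative firm's profit is π_i = x_i(220 − 3X) − 31x_i, with X = x_i + Σ_{j≠i} x_j.
First-order condition: 189 − 6x_i − 3Σ_{j≠i} x_j = 0.
Imposing symmetry (x_j = x for all j) turns Σ_{j≠i} x_j into 2x, so 189 = 12x and x = 15.75.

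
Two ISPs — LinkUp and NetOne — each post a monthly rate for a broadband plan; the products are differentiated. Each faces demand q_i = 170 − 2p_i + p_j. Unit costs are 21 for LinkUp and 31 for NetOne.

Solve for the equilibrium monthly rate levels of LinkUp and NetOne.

LinkUp's profit: π = (p_{LinkUp} − 21)(170 − 2p_{LinkUp} + p_{NetOne}).
∂π/∂p_{LinkUp} = 212 − 4p_{LinkUp} + p_{NetOne} = 0 ⇒ p_{LinkUp} = 53 + 0.25p_{NetOne}.
Similarly p_{NetOne} = 58 + 0.25p_{LinkUp}.
Substituting the second reaction function into the first: p_{LinkUp} = 53 + 0.25(58 + 0.25p_{LinkUp}), which gives 0.9375p_{LinkUp} = 67.5 ⇒ p_{LinkUp} = 72.
Then p_{NetOne} = 58 + 0.25·72 = 76.

72, 76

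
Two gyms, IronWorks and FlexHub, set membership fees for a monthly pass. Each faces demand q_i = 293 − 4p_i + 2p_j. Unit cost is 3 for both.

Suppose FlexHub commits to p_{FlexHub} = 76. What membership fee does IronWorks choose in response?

IronWorks's profit: π = (p_{IronWorks} − 3)(293 − 4p_{IronWorks} + 2p_{FlexHub}).
∂π/∂p_{IronWorks} = 305 − 8p_{IronWorks} + 2p_{FlexHub} = 0 ⇒ p_{IronWorks} = 38.125 + 0.25p_{FlexHub}.
At p_{FlexHub} = 76: p_{IronWorks} = 38.125 + 0.25·76 = 57.125.

57.125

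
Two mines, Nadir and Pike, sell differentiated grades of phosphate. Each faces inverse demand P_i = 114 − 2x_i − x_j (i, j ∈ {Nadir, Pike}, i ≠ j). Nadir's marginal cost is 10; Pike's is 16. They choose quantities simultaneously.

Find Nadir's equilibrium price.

52.4

Mine Nadir's profit: π = x_{Nadir}(114 − 2x_{Nadir} − x_{Pike}) − 10x_{Nadir}.
∂π/∂x_{Nadir} = 104 − 4x_{Nadir} − x_{Pike} = 0 ⇒ x_{Nadir} = 26 − 0.25x_{Pike}.
Similarly x_{Pike} = 24.5 − 0.25x_{Nadir}.
Solving the two reaction functions simultaneously: (1 − (−0.25)(−0.25))x_{Nadir} = 26 − 0.25·24.5, so 0.9375x_{Nadir} = 19.875 and x_{Nadir} = 21.2.
Then x_{Pike} = 24.5 − 0.25·21.2 = 19.2.
P_{Nadir} = 114 − 2·21.2 − 19.2 = 52.4.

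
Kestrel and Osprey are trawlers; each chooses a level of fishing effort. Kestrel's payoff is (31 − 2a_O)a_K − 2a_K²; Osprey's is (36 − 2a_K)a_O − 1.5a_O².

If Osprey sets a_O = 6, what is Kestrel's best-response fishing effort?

Expanding Kestrel's payoff: 31a_K − 2a_Oa_K − 2a_K².
∂π/∂a_K = 31 − 2a_O − 4a_K = 0, so a_K = 7.75 − 0.5a_O.
At a_O = 6: a_K = 7.75 − 0.5·6 = 4.75.

4.75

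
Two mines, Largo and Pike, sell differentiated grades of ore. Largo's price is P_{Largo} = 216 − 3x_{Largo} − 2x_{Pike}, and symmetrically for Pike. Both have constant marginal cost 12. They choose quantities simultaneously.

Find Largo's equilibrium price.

Mine Largo's profit: π = x_{Largo}(216 − 3x_{Largo} − 2x_{Pike}) − 12x_{Largo}.
∂π/∂x_{Largo} = 204 − 6x_{Largo} − 2x_{Pike} = 0 ⇒ x_{Largo} = 34 − (1/3)x_{Pike}.
By symmetry x_{Pike} = x_{Largo}; substituting into the reaction function, (4/3)x_{Largo} = 34 and x_{Largo} = 25.5.
P_{Largo} = 216 − 3·25.5 − 2·25.5 = 88.5.

88.5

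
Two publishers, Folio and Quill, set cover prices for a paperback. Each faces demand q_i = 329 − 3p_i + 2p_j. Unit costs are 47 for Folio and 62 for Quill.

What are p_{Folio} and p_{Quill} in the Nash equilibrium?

Folio's profit: π = (p_{Folio} − 47)(329 − 3p_{Folio} + 2p_{Quill}).
∂π/∂p_{Folio} = 470 − 6p_{Folio} + 2p_{Quill} = 0 ⇒ p_{Folio} = 235/3 + (1/3)p_{Quill}.
Similarly p_{Quill} = 515/6 + (1/3)p_{Folio}.
Plugging p_{Quill} into Folio's best response: p_{Folio} = 235/3 + (1/3)(515/6 + (1/3)p_{Folio}) ⇒ (8/9)p_{Folio} = 1925/18, so p_{Folio} = 120.3125.
Then p_{Quill} = 515/6 + (1/3)·120.3125 = 125.9375.

120.3125, 125.9375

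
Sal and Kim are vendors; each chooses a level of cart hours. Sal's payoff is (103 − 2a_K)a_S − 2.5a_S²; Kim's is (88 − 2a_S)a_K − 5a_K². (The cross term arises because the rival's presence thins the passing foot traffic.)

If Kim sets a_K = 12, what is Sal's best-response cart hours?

Expanding Sal's payoff: 103a_S − 2a_Ka_S − 2.5a_S².
∂π/∂a_S = 103 − 2a_K − 5a_S = 0, so a_S = 20.6 − 0.4a_K.
At a_K = 12: a_S = 20.6 − 0.4·12 = 15.8.

15.8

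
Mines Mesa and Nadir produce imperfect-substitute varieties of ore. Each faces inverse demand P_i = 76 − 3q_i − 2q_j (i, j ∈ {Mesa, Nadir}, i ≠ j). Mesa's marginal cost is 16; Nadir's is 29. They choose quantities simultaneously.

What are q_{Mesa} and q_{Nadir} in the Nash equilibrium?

8.3125, 5.0625

Mine Mesa's profit: π = q_{Mesa}(76 − 3q_{Mesa} − 2q_{Nadir}) − 16q_{Mesa}.
∂π/∂q_{Mesa} = 60 − 6q_{Mesa} − 2q_{Nadir} = 0 ⇒ q_{Mesa} = 10 − (1/3)q_{Nadir}.
Similarly q_{Nadir} = 47/6 − (1/3)q_{Mesa}.
Plugging q_{Nadir} into Mesa's best response: q_{Mesa} = 10 − (1/3)(47/6 − (1/3)q_{Mesa}) ⇒ (8/9)q_{Mesa} = 133/18, so q_{Mesa} = 8.3125.
Then q_{Nadir} = 47/6 − (1/3)·8.3125 = 5.0625.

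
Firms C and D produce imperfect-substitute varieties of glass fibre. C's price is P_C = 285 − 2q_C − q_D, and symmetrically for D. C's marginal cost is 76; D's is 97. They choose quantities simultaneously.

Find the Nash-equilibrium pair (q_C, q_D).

43.2, 36.2

Firm C's profit: π = q_C(285 − 2q_C − q_D) − 76q_C.
∂π/∂q_C = 209 − 4q_C − q_D = 0 ⇒ q_C = 52.25 − 0.25q_D.
Similarly q_D = 47 − 0.25q_C.
Solving the two reaction functions simultaneously: (1 − (−0.25)(−0.25))q_C = 52.25 − 0.25·47, so 0.9375q_C = 40.5 and q_C = 43.2.
Then q_D = 47 − 0.25·43.2 = 36.2.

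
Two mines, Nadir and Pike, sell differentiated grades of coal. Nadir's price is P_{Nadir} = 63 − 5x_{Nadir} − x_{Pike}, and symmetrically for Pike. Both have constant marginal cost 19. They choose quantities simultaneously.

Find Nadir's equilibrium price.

Mine Nadir's profit: π = x_{Nadir}(63 − 5x_{Nadir} − x_{Pike}) − 19x_{Nadir}.
∂π/∂x_{Nadir} = 44 − 10x_{Nadir} − x_{Pike} = 0 ⇒ x_{Nadir} = 4.4 − 0.1x_{Pike}.
The game is symmetric, so in equilibrium x_{Pike} = x_{Nadir}: the reaction function gives 1.1x_{Nadir} = 4.4, hence x_{Nadir} = 4.
P_{Nadir} = 63 − 5·4 − 4 = 39.

39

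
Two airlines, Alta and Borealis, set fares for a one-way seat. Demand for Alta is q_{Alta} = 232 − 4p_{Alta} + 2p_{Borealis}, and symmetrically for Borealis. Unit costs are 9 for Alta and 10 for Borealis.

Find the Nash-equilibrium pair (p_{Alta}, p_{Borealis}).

Alta's profit: π = (p_{Alta} − 9)(232 − 4p_{Alta} + 2p_{Borealis}).
∂π/∂p_{Alta} = 268 − 8p_{Alta} + 2p_{Borealis} = 0 ⇒ p_{Alta} = 33.5 + 0.25p_{Borealis}.
Similarly p_{Borealis} = 34 + 0.25p_{Alta}.
Solving the two reaction functions simultaneously: (1 − (0.25)(0.25))p_{Alta} = 33.5 + 0.25·34, so 0.9375p_{Alta} = 42 and p_{Alta} = 44.8.
Then p_{Borealis} = 34 + 0.25·44.8 = 45.2.

44.8, 45.2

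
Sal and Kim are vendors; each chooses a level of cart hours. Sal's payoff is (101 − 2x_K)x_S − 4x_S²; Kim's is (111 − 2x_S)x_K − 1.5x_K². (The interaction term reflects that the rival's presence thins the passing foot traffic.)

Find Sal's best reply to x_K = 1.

12.375

Expanding Sal's payoff: 101x_S − 2x_Kx_S − 4x_S².
∂π/∂x_S = 101 − 2x_K − 8x_S = 0, so x_S = 12.625 − 0.25x_K.
At x_K = 1: x_S = 12.625 − 0.25·1 = 12.375.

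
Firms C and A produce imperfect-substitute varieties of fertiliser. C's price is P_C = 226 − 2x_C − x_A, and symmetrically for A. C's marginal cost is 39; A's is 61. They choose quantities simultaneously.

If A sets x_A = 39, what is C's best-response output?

Firm C's profit: π = x_C(226 − 2x_C − x_A) − 39x_C.
∂π/∂x_C = 187 − 4x_C − x_A = 0 ⇒ x_C = 46.75 − 0.25x_A.
At x_A = 39: x_C = 46.75 − 0.25·39 = 37.

37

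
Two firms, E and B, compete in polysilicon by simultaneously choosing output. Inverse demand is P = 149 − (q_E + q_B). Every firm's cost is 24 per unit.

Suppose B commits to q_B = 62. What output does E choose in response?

31.5

Firm E's profit: π = q_E(149 − (q_E + q_B)) − 24q_E.
∂π/∂q_E = 125 − 2q_E − q_B = 0, so q_E = 62.5 − 0.5q_B.
At q_B = 62: q_E = 62.5 − 0.5·62 = 31.5.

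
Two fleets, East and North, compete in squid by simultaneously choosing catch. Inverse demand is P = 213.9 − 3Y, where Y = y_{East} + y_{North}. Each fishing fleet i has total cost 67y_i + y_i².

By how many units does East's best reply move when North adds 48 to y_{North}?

-18

Fishing fleet East's profit: π = y_{East}(213.9 − 3(y_{East} + y_{North})) − 67y_{East} − y_{East}².
∂π/∂y_{East} = 146.9 − 8y_{East} − 3y_{North} = 0, so y_{East} = 18.3625 − 0.375y_{North}.
The reaction-function slope is −0.375, so a 48-unit rise in y_{North} moves y_{East} by −0.375 × 48 = −18. East's best response falls — the actions are strategic substitutes.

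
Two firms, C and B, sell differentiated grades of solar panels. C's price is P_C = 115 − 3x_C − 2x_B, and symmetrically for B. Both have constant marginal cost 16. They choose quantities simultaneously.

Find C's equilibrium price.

Firm C's profit: π = x_C(115 − 3x_C − 2x_B) − 16x_C.
∂π/∂x_C = 99 − 6x_C − 2x_B = 0 ⇒ x_C = 16.5 − (1/3)x_B.
The game is symmetric, so in equilibrium x_B = x_C: the reaction function gives (4/3)x_C = 16.5, hence x_C = 12.375.
P_C = 115 − 3·12.375 − 2·12.375 = 53.125.

53.125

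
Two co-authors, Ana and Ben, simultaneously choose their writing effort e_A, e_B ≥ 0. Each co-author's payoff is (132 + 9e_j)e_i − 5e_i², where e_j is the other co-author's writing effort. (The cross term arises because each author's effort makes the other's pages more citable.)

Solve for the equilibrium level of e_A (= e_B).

132

Ana's payoff is (132 + 9e_B)e_A − 5e_A².
∂π/∂e_A = 132 + 9e_B − 10e_A = 0, so e_A = 13.2 + 0.9e_B.
By symmetry e_B = e_A; substituting into the reaction function, 0.1e_A = 13.2 and e_A = 132.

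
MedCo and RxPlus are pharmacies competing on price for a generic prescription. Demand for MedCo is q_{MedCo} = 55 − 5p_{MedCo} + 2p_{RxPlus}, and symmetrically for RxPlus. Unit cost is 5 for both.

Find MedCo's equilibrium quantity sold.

MedCo's profit: π = (p_{MedCo} − 5)(55 − 5p_{MedCo} + 2p_{RxPlus}).
∂π/∂p_{MedCo} = 80 − 10p_{MedCo} + 2p_{RxPlus} = 0 ⇒ p_{MedCo} = 8 + 0.2p_{RxPlus}.
By symmetry p_{RxPlus} = p_{MedCo}; substituting into the reaction function, 0.8p_{MedCo} = 8 and p_{MedCo} = 10.
q_{MedCo} = 55 − 5·10 + 2·10 = 25.

25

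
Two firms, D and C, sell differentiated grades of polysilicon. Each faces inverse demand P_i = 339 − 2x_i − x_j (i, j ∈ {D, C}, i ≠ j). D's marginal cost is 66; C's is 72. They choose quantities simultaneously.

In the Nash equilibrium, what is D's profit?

6050

Firm D's profit: π = x_D(339 − 2x_D − x_C) − 66x_D.
∂π/∂x_D = 273 − 4x_D − x_C = 0 ⇒ x_D = 68.25 − 0.25x_C.
Similarly x_C = 66.75 − 0.25x_D.
Solving the two reaction functions simultaneously: (1 − (−0.25)(−0.25))x_D = 68.25 − 0.25·66.75, so 0.9375x_D = 51.5625 and x_D = 55.
Then x_C = 66.75 − 0.25·55 = 53.
P_D = 339 − 2·55 − 53 = 176.
Profit = (176 − 66)·55 = 6050.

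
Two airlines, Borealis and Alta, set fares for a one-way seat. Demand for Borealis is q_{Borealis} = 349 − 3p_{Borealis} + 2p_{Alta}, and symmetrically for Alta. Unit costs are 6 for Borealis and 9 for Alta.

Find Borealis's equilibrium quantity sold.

Borealis's profit: π = (p_{Borealis} − 6)(349 − 3p_{Borealis} + 2p_{Alta}).
∂π/∂p_{Borealis} = 367 − 6p_{Borealis} + 2p_{Alta} = 0 ⇒ p_{Borealis} = 367/6 + (1/3)p_{Alta}.
Similarly p_{Alta} = 188/3 + (1/3)p_{Borealis}.
Plugging p_{Alta} into Borealis's best response: p_{Borealis} = 367/6 + (1/3)(188/3 + (1/3)p_{Borealis}) ⇒ (8/9)p_{Borealis} = 1477/18, so p_{Borealis} = 92.3125.
Then p_{Alta} = 188/3 + (1/3)·92.3125 = 93.4375.
q_{Borealis} = 349 − 3·92.3125 + 2·93.4375 = 258.9375.

258.9375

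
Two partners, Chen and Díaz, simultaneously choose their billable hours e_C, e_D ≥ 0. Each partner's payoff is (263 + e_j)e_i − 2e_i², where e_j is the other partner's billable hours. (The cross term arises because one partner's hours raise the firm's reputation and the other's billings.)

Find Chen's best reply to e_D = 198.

Chen's payoff is (263 + e_D)e_C − 2e_C².
∂π/∂e_C = 263 + e_D − 4e_C = 0, so e_C = 65.75 + 0.25e_D.
At e_D = 198: e_C = 65.75 + 0.25·198 = 115.25.

115.25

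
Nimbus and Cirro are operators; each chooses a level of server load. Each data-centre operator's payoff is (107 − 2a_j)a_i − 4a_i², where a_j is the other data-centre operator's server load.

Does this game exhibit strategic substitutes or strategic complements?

Nimbus's payoff is (107 − 2a_C)a_N − 4a_N².
∂π/∂a_N = 107 − 2a_C − 8a_N = 0, so a_N = 13.375 − 0.25a_C.
The best-response slope da_N/da_C = −0.25 < 0: the reaction function is downward-sloping, so the choices are strategic substitutes.

strategic substitutes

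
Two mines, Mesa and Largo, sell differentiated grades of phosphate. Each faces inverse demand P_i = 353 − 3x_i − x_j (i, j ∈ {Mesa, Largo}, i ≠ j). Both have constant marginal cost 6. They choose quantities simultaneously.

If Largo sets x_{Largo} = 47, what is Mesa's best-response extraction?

50

Mine Mesa's profit: π = x_{Mesa}(353 − 3x_{Mesa} − x_{Largo}) − 6x_{Mesa}.
∂π/∂x_{Mesa} = 347 − 6x_{Mesa} − x_{Largo} = 0 ⇒ x_{Mesa} = 347/6 − (1/6)x_{Largo}.
At x_{Largo} = 47: x_{Mesa} = 347/6 − (1/6)·47 = 50.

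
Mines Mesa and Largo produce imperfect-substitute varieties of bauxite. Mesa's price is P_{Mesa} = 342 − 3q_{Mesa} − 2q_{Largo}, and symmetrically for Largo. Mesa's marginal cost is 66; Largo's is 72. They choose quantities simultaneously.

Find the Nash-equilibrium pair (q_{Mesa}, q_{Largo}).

34.875, 33.375

Mine Mesa's profit: π = q_{Mesa}(342 − 3q_{Mesa} − 2q_{Largo}) − 66q_{Mesa}.
∂π/∂q_{Mesa} = 276 − 6q_{Mesa} − 2q_{Largo} = 0 ⇒ q_{Mesa} = 46 − (1/3)q_{Largo}.
Similarly q_{Largo} = 45 − (1/3)q_{Mesa}.
Substituting the second reaction function into the first: q_{Mesa} = 46 − (1/3)(45 − (1/3)q_{Mesa}), which gives (8/9)q_{Mesa} = 31 ⇒ q_{Mesa} = 34.875.
Then q_{Largo} = 45 − (1/3)·34.875 = 33.375.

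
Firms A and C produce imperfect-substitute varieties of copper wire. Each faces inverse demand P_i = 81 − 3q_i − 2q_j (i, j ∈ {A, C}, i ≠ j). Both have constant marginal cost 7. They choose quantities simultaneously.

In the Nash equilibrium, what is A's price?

Firm A's profit: π = q_A(81 − 3q_A − 2q_C) − 7q_A.
∂π/∂q_A = 74 − 6q_A − 2q_C = 0 ⇒ q_A = 37/3 − (1/3)q_C.
By symmetry q_C = q_A; substituting into the reaction function, (4/3)q_A = 37/3 and q_A = 9.25.
P_A = 81 − 3·9.25 − 2·9.25 = 34.75.

34.75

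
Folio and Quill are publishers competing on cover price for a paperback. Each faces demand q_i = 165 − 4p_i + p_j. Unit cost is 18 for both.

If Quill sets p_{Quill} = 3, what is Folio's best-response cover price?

Folio's profit: π = (p_{Folio} − 18)(165 − 4p_{Folio} + p_{Quill}).
∂π/∂p_{Folio} = 237 − 8p_{Folio} + p_{Quill} = 0 ⇒ p_{Folio} = 29.625 + 0.125p_{Quill}.
At p_{Quill} = 3: p_{Folio} = 29.625 + 0.125·3 = 30.

30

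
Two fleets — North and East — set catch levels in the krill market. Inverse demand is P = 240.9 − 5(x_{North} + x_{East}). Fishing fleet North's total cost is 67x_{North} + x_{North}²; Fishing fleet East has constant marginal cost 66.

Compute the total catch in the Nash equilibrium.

Fishing fleet North's profit: π = x_{North}(240.9 − 5(x_{North} + x_{East})) − 67x_{North} − x_{North}².
∂π/∂x_{North} = 173.9 − 12x_{North} − 5x_{East} = 0, so x_{North} = 1739/120 − (5/12)x_{East}.
For East: ∂π/∂x_{East} = 174.9 − 10x_{East} − 5x_{North} = 0 ⇒ x_{East} = 17.49 − 0.5x_{North}.
Substituting the second reaction function into the first: x_{North} = 1739/120 − (5/12)(17.49 − 0.5x_{North}), which gives (19/24)x_{North} = 1729/240 ⇒ x_{North} = 9.1.
Then x_{East} = 17.49 − 0.5·9.1 = 12.94.
Total catch: 9.1 + 12.94 = 22.04.

22.04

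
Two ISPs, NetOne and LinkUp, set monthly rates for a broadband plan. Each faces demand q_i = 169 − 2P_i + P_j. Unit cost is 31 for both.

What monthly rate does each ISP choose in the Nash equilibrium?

NetOne's profit: π = (P_{NetOne} − 31)(169 − 2P_{NetOne} + P_{LinkUp}).
∂π/∂P_{NetOne} = 231 − 4P_{NetOne} + P_{LinkUp} = 0 ⇒ P_{NetOne} = 57.75 + 0.25P_{LinkUp}.
The game is symmetric, so in equilibrium P_{LinkUp} = P_{NetOne}: the reaction function gives 0.75P_{NetOne} = 57.75, hence P_{NetOne} = 77.

77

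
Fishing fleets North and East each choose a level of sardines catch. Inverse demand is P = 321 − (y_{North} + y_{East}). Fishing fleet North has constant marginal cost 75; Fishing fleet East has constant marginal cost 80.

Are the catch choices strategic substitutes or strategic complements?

Fishing fleet North's profit: π = y_{North}(321 − (y_{North} + y_{East})) − 75y_{North}.
∂π/∂y_{North} = 246 − 2y_{North} − y_{East} = 0, so y_{North} = 123 − 0.5y_{East}.
The best-response slope dy_{North}/dy_{East} = −0.5 < 0: the reaction function is downward-sloping, so the choices are strategic substitutes.

strategic substitutes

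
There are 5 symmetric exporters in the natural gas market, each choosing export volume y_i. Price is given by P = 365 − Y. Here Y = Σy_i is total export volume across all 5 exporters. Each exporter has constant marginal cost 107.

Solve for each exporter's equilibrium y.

A representative exporter's profit is π_i = y_i(365 − Y) − 107y_i, with Y = y_i + Σ_{j≠i} y_j.
First-order condition: 258 − 2y_i − Σ_{j≠i} y_j = 0.
In a symmetric equilibrium every exporter chooses the same y, so Σ_{j≠i} y_j = 4y. The condition becomes 258 − 6y = 0, giving y = 258/6 = 43.

43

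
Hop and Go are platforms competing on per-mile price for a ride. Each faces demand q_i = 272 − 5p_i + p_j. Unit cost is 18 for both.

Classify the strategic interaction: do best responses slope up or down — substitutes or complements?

Hop's profit: π = (p_{Hop} − 18)(272 − 5p_{Hop} + p_{Go}).
∂π/∂p_{Hop} = 362 − 10p_{Hop} + p_{Go} = 0 ⇒ p_{Hop} = 36.2 + 0.1p_{Go}.
The best-response slope dp_{Hop}/dp_{Go} = 0.1 > 0: the reaction function is upward-sloping, so the choices are strategic complements.

strategic complements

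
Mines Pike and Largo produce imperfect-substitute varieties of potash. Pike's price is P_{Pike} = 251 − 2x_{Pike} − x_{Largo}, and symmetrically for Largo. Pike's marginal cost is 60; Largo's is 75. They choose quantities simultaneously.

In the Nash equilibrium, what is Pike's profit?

Mine Pike's profit: π = x_{Pike}(251 − 2x_{Pike} − x_{Largo}) − 60x_{Pike}.
∂π/∂x_{Pike} = 191 − 4x_{Pike} − x_{Largo} = 0 ⇒ x_{Pike} = 47.75 − 0.25x_{Largo}.
Similarly x_{Largo} = 44 − 0.25x_{Pike}.
Solving the two reaction functions simultaneously: (1 − (−0.25)(−0.25))x_{Pike} = 47.75 − 0.25·44, so 0.9375x_{Pike} = 36.75 and x_{Pike} = 39.2.
Then x_{Largo} = 44 − 0.25·39.2 = 34.2.
P_{Pike} = 251 − 2·39.2 − 34.2 = 138.4.
Profit = (138.4 − 60)·39.2 = 3073.28.

3073.28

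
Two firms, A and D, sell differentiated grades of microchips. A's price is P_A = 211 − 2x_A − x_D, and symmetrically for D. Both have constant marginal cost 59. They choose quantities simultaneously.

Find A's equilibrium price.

Firm A's profit: π = x_A(211 − 2x_A − x_D) − 59x_A.
∂π/∂x_A = 152 − 4x_A − x_D = 0 ⇒ x_A = 38 − 0.25x_D.
The game is symmetric, so in equilibrium x_D = x_A: the reaction function gives 1.25x_A = 38, hence x_A = 30.4.
P_A = 211 − 2·30.4 − 30.4 = 119.8.

119.8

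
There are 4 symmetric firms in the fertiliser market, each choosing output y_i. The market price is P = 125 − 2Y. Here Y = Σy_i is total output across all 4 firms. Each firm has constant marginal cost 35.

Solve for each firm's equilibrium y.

9

A representative firm's profit is π_i = y_i(125 − 2Y) − 35y_i, with Y = y_i + Σ_{j≠i} y_j.
First-order condition: 90 − 4y_i − 2Σ_{j≠i} y_j = 0.
In a symmetric equilibrium every firm chooses the same y, so Σ_{j≠i} y_j = 3y. The condition becomes 90 − 10y = 0, giving y = 90/10 = 9.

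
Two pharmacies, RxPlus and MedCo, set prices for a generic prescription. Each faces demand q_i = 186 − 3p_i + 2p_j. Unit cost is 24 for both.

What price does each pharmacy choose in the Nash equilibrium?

RxPlus's profit: π = (p_{RxPlus} − 24)(186 − 3p_{RxPlus} + 2p_{MedCo}).
∂π/∂p_{RxPlus} = 258 − 6p_{RxPlus} + 2p_{MedCo} = 0 ⇒ p_{RxPlus} = 43 + (1/3)p_{MedCo}.
By symmetry p_{MedCo} = p_{RxPlus}; substituting into the reaction function, (2/3)p_{RxPlus} = 43 and p_{RxPlus} = 64.5.

64.5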